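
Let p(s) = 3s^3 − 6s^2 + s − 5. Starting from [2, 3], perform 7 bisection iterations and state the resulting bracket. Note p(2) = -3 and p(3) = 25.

[2.1875, 2.1953125]

m = 2.5, p(m) = 6.875 (+); new bracket [2, 2.5]
m = 2.25, p(m) = 1.046875 (+); new bracket [2, 2.25]
m = 2.125, p(m) = -1.181641 (−); new bracket [2.125, 2.25]
m = 2.1875, p(m) = -0.1208 (−); new bracket [2.1875, 2.25]
m = 2.21875, p(m) = 0.4494 (+); new bracket [2.1875, 2.21875]
m = 2.203125, p(m) = 0.1609 (+); new bracket [2.1875, 2.203125]
m = 2.1953125, p(m) = 0.0192 (+); new bracket [2.1875, 2.1953125]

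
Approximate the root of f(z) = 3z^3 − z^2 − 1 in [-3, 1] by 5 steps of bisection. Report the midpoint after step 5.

m = -1, f(m) = -5 (−); new bracket [-1, 1]
m = 0, f(m) = -1 (−); new bracket [0, 1]
m = 0.5, f(m) = -0.875 (−); new bracket [0.5, 1]
m = 0.75, f(m) = -0.2969 (−); new bracket [0.75, 1]
m = 0.875, f(m) = 0.2441 (+); new bracket [0.75, 0.875]

0.875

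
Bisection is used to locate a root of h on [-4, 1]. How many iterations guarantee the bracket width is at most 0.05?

Width after n steps is 5/2^n. Need 2^n ≥ 5/0.05 = 100.
2^6 = 64 < 100 ≤ 2^7 = 128, so n = 7.

7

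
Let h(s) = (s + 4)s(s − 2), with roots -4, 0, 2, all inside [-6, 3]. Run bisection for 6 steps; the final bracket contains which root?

-4

s = -1.5 gives h = 13.125, positive; keep [-6, -1.5]
s = -3.75 gives h = 5.390625, positive; keep [-6, -3.75]
s = -4.875 gives h = -29.326172, negative; keep [-4.875, -3.75]
s = -4.3125 gives h = -8.5071, negative; keep [-4.3125, -3.75]
s = -4.03125 gives h = -0.7598, negative; keep [-4.03125, -3.75]
s = -3.890625 gives h = 2.5067, positive; keep [-4.03125, -3.890625]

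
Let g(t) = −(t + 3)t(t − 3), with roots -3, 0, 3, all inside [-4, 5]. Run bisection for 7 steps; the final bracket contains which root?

3

t = 0.5 gives g = 4.375, positive; keep [0.5, 5]
t = 2.75 gives g = 3.953125, positive; keep [2.75, 5]
t = 3.875 gives g = -23.310547, negative; keep [2.75, 3.875]
t = 3.3125 gives g = -6.5344, negative; keep [2.75, 3.3125]
t = 3.03125 gives g = -0.5713, negative; keep [2.75, 3.03125]
t = 2.890625 gives g = 1.8624, positive; keep [2.890625, 3.03125]
t = 2.9609375 gives g = 0.6895, positive; keep [2.9609375, 3.03125]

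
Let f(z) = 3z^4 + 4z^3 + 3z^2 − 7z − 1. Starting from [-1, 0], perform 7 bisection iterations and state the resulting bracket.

[-0.140625, -0.1328125]

f(-0.5) = 2.9375 > 0, so the root lies in [-0.5, 0]
f(-0.25) = 0.886719 > 0, so the root lies in [-0.25, 0]
f(-0.125) = -0.085205 < 0, so the root lies in [-0.25, -0.125]
f(-0.1875) = 0.3953 > 0, so the root lies in [-0.1875, -0.125]
f(-0.15625) = 0.1535 > 0, so the root lies in [-0.15625, -0.125]
f(-0.140625) = 0.0338 > 0, so the root lies in [-0.140625, -0.125]
f(-0.1328125) = -0.0258 < 0, so the root lies in [-0.140625, -0.1328125]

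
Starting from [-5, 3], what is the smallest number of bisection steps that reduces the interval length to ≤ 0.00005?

Width after n steps is 8/2^n. Need 2^n ≥ 8/0.00005 = 160000.
2^17 = 131072 < 160000 ≤ 2^18 = 262144, so n = 18.

18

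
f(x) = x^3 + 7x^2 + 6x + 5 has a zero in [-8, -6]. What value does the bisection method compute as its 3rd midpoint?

-6.25

m = -7, f(m) = -37 (−); new bracket [-7, -6]
m = -6.5, f(m) = -12.875 (−); new bracket [-6.5, -6]
m = -6.25, f(m) = -3.203125 (−); new bracket [-6.25, -6]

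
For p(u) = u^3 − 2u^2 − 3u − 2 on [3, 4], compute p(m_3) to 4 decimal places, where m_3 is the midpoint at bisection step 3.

m = 3.5, p(m) = 5.875 (+); new bracket [3, 3.5]
m = 3.25, p(m) = 1.453125 (+); new bracket [3, 3.25]
m = 3.125, p(m) = -0.388672 (−); new bracket [3.125, 3.25]

-0.3887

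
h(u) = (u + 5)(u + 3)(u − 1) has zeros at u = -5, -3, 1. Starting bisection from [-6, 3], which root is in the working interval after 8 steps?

m = -1.5, h(m) = -13.125 (−); new bracket [-1.5, 3]
m = 0.75, h(m) = -5.390625 (−); new bracket [0.75, 3]
m = 1.875, h(m) = 29.326172 (+); new bracket [0.75, 1.875]
m = 1.3125, h(m) = 8.5071 (+); new bracket [0.75, 1.3125]
m = 1.03125, h(m) = 0.7598 (+); new bracket [0.75, 1.03125]
m = 0.890625, h(m) = -2.5067 (−); new bracket [0.890625, 1.03125]
m = 0.9609375, h(m) = -0.9223 (−); new bracket [0.9609375, 1.03125]
m = 0.99609375, h(m) = -0.0936 (−); new bracket [0.99609375, 1.03125]

1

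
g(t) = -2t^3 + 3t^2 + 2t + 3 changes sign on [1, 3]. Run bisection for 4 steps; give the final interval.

midpoint 2: g = 3 > 0 → [2, 3]
midpoint 2.5: g = -4.5 < 0 → [2, 2.5]
midpoint 2.25: g = -0.09375 < 0 → [2, 2.25]
midpoint 2.125: g = 1.6055 > 0 → [2.125, 2.25]

[2.125, 2.25]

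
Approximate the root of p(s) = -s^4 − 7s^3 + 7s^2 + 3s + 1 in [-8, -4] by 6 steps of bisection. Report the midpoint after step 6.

-7.8125

s = -6 gives p = 451, positive; keep [-8, -6]
s = -7 gives p = 323, positive; keep [-8, -7]
s = -7.5 gives p = 161.3125, positive; keep [-8, -7.5]
s = -7.75 gives p = 49.0742, positive; keep [-8, -7.75]
s = -7.875 gives p = -15.842, negative; keep [-7.875, -7.75]
s = -7.8125 gives p = 17.3784, positive; keep [-7.875, -7.8125]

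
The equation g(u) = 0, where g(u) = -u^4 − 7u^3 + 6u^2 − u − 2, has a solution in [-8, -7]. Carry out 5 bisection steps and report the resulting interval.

[-7.8125, -7.78125]

m = -7.5, g(m) = 132.0625 (+); new bracket [-8, -7.5]
m = -7.75, g(m) = 17.011719 (+); new bracket [-8, -7.75]
m = -7.875, g(m) = -49.357666 (−); new bracket [-7.875, -7.75]
m = -7.8125, g(m) = -15.4068 (−); new bracket [-7.8125, -7.75]
m = -7.78125, g(m) = 0.9918 (+); new bracket [-7.8125, -7.78125]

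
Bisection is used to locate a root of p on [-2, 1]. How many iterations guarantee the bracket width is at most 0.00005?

16

Width after n steps is 3/2^n. Need 2^n ≥ 3/0.00005 = 60000.
2^15 = 32768 < 60000 ≤ 2^16 = 65536, so n = 16.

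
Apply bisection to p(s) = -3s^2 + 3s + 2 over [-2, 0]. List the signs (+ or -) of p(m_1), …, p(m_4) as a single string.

--++

midpoint -1: p = -4 < 0 → [-1, 0]
midpoint -0.5: p = -0.25 < 0 → [-0.5, 0]
midpoint -0.25: p = 1.0625 > 0 → [-0.5, -0.25]
midpoint -0.375: p = 0.4531 > 0 → [-0.5, -0.375]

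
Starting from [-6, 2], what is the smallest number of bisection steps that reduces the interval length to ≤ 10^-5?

Width after n steps is 8/2^n. Need 2^n ≥ 8/10^-5 = 800000.
2^19 = 524288 < 800000 ≤ 2^20 = 1048576, so n = 20.

20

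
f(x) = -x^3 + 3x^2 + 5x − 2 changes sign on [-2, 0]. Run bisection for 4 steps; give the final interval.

[-1.5, -1.375]

m = -1, f(m) = -3 (−); new bracket [-2, -1]
m = -1.5, f(m) = 0.625 (+); new bracket [-1.5, -1]
m = -1.25, f(m) = -1.609375 (−); new bracket [-1.5, -1.25]
m = -1.375, f(m) = -0.6035 (−); new bracket [-1.5, -1.375]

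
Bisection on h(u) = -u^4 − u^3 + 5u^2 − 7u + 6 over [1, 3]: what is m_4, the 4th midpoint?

1.375

h(2) = -12 < 0, so the root lies in [1, 2]
h(1.5) = -1.6875 < 0, so the root lies in [1, 1.5]
h(1.25) = 0.667969 > 0, so the root lies in [1.25, 1.5]
h(1.375) = -0.3459 < 0, so the root lies in [1.25, 1.375]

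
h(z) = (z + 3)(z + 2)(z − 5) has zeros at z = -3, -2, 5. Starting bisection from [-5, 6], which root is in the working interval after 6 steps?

m = 0.5, h(m) = -39.375 (−); new bracket [0.5, 6]
m = 3.25, h(m) = -57.421875 (−); new bracket [3.25, 6]
m = 4.625, h(m) = -18.943359 (−); new bracket [4.625, 6]
m = 5.3125, h(m) = 18.9954 (+); new bracket [4.625, 5.3125]
m = 4.96875, h(m) = -1.7354 (−); new bracket [4.96875, 5.3125]
m = 5.140625, h(m) = 8.1744 (+); new bracket [4.96875, 5.140625]

5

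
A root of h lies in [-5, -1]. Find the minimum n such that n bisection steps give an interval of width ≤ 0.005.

10

Width after n steps is 4/2^n. Need 2^n ≥ 4/0.005 = 800.
2^9 = 512 < 800 ≤ 2^10 = 1024, so n = 10.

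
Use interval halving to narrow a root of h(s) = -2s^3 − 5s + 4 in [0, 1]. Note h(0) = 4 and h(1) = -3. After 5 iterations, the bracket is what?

[0.65625, 0.6875]

s = 0.5 gives h = 1.25, positive; keep [0.5, 1]
s = 0.75 gives h = -0.59375, negative; keep [0.5, 0.75]
s = 0.625 gives h = 0.386719, positive; keep [0.625, 0.75]
s = 0.6875 gives h = -0.0874, negative; keep [0.625, 0.6875]
s = 0.65625 gives h = 0.1535, positive; keep [0.65625, 0.6875]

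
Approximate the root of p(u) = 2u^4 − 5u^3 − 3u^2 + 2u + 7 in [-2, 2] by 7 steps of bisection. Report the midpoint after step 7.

1.21875

u = 0 gives p = 7, positive; keep [0, 2]
u = 1 gives p = 3, positive; keep [1, 2]
u = 1.5 gives p = -3.5, negative; keep [1, 1.5]
u = 1.25 gives p = -0.0703, negative; keep [1, 1.25]
u = 1.125 gives p = 1.5376, positive; keep [1.125, 1.25]
u = 1.1875 gives p = 0.7488, positive; keep [1.1875, 1.25]
u = 1.21875 gives p = 0.3426, positive; keep [1.21875, 1.25]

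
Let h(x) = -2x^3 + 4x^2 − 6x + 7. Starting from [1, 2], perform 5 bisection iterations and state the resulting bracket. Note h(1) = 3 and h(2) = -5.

m = 1.5, h(m) = 0.25 (+); new bracket [1.5, 2]
m = 1.75, h(m) = -1.96875 (−); new bracket [1.5, 1.75]
m = 1.625, h(m) = -0.769531 (−); new bracket [1.5, 1.625]
m = 1.5625, h(m) = -0.2388 (−); new bracket [1.5, 1.5625]
m = 1.53125, h(m) = 0.0107 (+); new bracket [1.53125, 1.5625]

[1.53125, 1.5625]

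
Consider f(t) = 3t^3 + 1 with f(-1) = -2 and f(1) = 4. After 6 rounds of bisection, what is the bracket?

midpoint 0: f = 1 > 0 → [-1, 0]
midpoint -0.5: f = 0.625 > 0 → [-1, -0.5]
midpoint -0.75: f = -0.265625 < 0 → [-0.75, -0.5]
midpoint -0.625: f = 0.2676 > 0 → [-0.75, -0.625]
midpoint -0.6875: f = 0.0251 > 0 → [-0.75, -0.6875]
midpoint -0.71875: f = -0.1139 < 0 → [-0.71875, -0.6875]

[-0.71875, -0.6875]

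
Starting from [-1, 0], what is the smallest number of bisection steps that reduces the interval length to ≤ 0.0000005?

Width after n steps is 1/2^n. Need 2^n ≥ 1/0.0000005 = 2000000.
2^20 = 1048576 < 2000000 ≤ 2^21 = 2097152, so n = 21.

21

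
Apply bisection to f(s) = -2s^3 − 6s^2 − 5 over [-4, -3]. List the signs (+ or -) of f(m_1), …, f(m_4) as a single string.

++--

s = -3.5 gives f = 7.25, positive; keep [-3.5, -3]
s = -3.25 gives f = 0.28125, positive; keep [-3.25, -3]
s = -3.125 gives f = -2.558594, negative; keep [-3.25, -3.125]
s = -3.1875 gives f = -1.1899, negative; keep [-3.25, -3.1875]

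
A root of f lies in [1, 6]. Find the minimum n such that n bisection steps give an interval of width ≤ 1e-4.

Width after n steps is 5/2^n. Need 2^n ≥ 5/1e-4 = 50000.
2^15 = 32768 < 50000 ≤ 2^16 = 65536, so n = 16.

16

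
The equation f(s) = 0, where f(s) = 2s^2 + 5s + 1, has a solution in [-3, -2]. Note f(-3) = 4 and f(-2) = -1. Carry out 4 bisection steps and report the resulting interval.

[-2.3125, -2.25]

f(-2.5) = 1 > 0, so the root lies in [-2.5, -2]
f(-2.25) = -0.125 < 0, so the root lies in [-2.5, -2.25]
f(-2.375) = 0.40625 > 0, so the root lies in [-2.375, -2.25]
f(-2.3125) = 0.1328 > 0, so the root lies in [-2.3125, -2.25]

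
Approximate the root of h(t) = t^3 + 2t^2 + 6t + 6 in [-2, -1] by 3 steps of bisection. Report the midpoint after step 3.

m = -1.5, h(m) = -1.875 (−); new bracket [-1.5, -1]
m = -1.25, h(m) = -0.328125 (−); new bracket [-1.25, -1]
m = -1.125, h(m) = 0.357422 (+); new bracket [-1.25, -1.125]

-1.125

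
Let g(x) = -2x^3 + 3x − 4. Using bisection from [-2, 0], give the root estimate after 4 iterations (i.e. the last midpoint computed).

-1.625

m = -1, g(m) = -5 (−); new bracket [-2, -1]
m = -1.5, g(m) = -1.75 (−); new bracket [-2, -1.5]
m = -1.75, g(m) = 1.46875 (+); new bracket [-1.75, -1.5]
m = -1.625, g(m) = -0.293 (−); new bracket [-1.75, -1.625]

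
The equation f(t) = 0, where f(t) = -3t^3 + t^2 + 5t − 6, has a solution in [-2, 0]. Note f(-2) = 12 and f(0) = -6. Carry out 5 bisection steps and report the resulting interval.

[-1.5625, -1.5]

midpoint -1: f = -7 < 0 → [-2, -1]
midpoint -1.5: f = -1.125 < 0 → [-2, -1.5]
midpoint -1.75: f = 4.390625 > 0 → [-1.75, -1.5]
midpoint -1.625: f = 1.3887 > 0 → [-1.625, -1.5]
midpoint -1.5625: f = 0.073 > 0 → [-1.5625, -1.5]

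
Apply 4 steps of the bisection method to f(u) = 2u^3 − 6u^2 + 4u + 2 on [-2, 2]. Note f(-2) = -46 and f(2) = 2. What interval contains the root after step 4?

[-0.5, -0.25]

m = 0, f(m) = 2 (+); new bracket [-2, 0]
m = -1, f(m) = -10 (−); new bracket [-1, 0]
m = -0.5, f(m) = -1.75 (−); new bracket [-0.5, 0]
m = -0.25, f(m) = 0.5938 (+); new bracket [-0.5, -0.25]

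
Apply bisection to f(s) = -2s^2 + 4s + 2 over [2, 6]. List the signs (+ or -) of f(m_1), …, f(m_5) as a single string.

---++

s = 4 gives f = -14, negative; keep [2, 4]
s = 3 gives f = -4, negative; keep [2, 3]
s = 2.5 gives f = -0.5, negative; keep [2, 2.5]
s = 2.25 gives f = 0.875, positive; keep [2.25, 2.5]
s = 2.375 gives f = 0.2188, positive; keep [2.375, 2.5]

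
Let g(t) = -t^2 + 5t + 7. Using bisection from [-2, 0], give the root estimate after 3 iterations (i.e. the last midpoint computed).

-1.25

m = -1, g(m) = 1 (+); new bracket [-2, -1]
m = -1.5, g(m) = -2.75 (−); new bracket [-1.5, -1]
m = -1.25, g(m) = -0.8125 (−); new bracket [-1.25, -1]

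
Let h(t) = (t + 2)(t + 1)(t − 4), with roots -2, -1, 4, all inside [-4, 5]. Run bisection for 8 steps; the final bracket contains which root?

4

m = 0.5, h(m) = -13.125 (−); new bracket [0.5, 5]
m = 2.75, h(m) = -22.265625 (−); new bracket [2.75, 5]
m = 3.875, h(m) = -3.580078 (−); new bracket [3.875, 5]
m = 4.4375, h(m) = 15.3142 (+); new bracket [3.875, 4.4375]
m = 4.15625, h(m) = 4.9599 (+); new bracket [3.875, 4.15625]
m = 4.015625, h(m) = 0.4714 (+); new bracket [3.875, 4.015625]
m = 3.9453125, h(m) = -1.6079 (−); new bracket [3.9453125, 4.015625]
m = 3.98046875, h(m) = -0.5817 (−); new bracket [3.98046875, 4.015625]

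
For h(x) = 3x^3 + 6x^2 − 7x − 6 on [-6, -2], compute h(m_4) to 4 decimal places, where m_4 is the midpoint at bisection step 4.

x = -4 gives h = -74, negative; keep [-4, -2]
x = -3 gives h = -12, negative; keep [-3, -2]
x = -2.5 gives h = 2.125, positive; keep [-3, -2.5]
x = -2.75 gives h = -3.7656, negative; keep [-2.75, -2.5]

-3.7656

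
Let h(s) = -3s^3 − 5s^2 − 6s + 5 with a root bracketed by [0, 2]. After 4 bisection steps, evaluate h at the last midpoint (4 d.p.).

midpoint 1: h = -9 < 0 → [0, 1]
midpoint 0.5: h = 0.375 > 0 → [0.5, 1]
midpoint 0.75: h = -3.578125 < 0 → [0.5, 0.75]
midpoint 0.625: h = -1.4355 < 0 → [0.5, 0.625]

-1.4355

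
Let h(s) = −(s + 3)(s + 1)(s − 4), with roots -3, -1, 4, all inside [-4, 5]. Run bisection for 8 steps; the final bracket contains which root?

m = 0.5, h(m) = 18.375 (+); new bracket [0.5, 5]
m = 2.75, h(m) = 26.953125 (+); new bracket [2.75, 5]
m = 3.875, h(m) = 4.189453 (+); new bracket [3.875, 5]
m = 4.4375, h(m) = -17.6931 (−); new bracket [3.875, 4.4375]
m = 4.15625, h(m) = -5.7655 (−); new bracket [3.875, 4.15625]
m = 4.015625, h(m) = -0.5498 (−); new bracket [3.875, 4.015625]
m = 3.9453125, h(m) = 1.8783 (+); new bracket [3.9453125, 4.015625]
m = 3.98046875, h(m) = 0.679 (+); new bracket [3.98046875, 4.015625]

4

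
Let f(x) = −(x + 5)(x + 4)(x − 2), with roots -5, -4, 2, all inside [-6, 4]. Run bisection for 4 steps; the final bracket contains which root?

2

m = -1, f(m) = 36 (+); new bracket [-1, 4]
m = 1.5, f(m) = 17.875 (+); new bracket [1.5, 4]
m = 2.75, f(m) = -39.234375 (−); new bracket [1.5, 2.75]
m = 2.125, f(m) = -5.4551 (−); new bracket [1.5, 2.125]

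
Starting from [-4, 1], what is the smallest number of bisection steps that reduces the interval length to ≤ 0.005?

Width after n steps is 5/2^n. Need 2^n ≥ 5/0.005 = 1000.
2^9 = 512 < 1000 ≤ 2^10 = 1024, so n = 10.

10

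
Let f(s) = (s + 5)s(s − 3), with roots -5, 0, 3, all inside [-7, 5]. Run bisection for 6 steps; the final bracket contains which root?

f(-1) = 16 > 0, so the root lies in [-7, -1]
f(-4) = 28 > 0, so the root lies in [-7, -4]
f(-5.5) = -23.375 < 0, so the root lies in [-5.5, -4]
f(-4.75) = 9.2031 > 0, so the root lies in [-5.5, -4.75]
f(-5.125) = -5.2051 < 0, so the root lies in [-5.125, -4.75]
f(-4.9375) = 2.4495 > 0, so the root lies in [-5.125, -4.9375]

-5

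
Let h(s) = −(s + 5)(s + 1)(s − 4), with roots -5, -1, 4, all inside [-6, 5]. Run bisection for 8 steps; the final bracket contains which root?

m = -0.5, h(m) = 10.125 (+); new bracket [-0.5, 5]
m = 2.25, h(m) = 41.234375 (+); new bracket [2.25, 5]
m = 3.625, h(m) = 14.958984 (+); new bracket [3.625, 5]
m = 4.3125, h(m) = -15.4602 (−); new bracket [3.625, 4.3125]
m = 3.96875, h(m) = 1.3926 (+); new bracket [3.96875, 4.3125]
m = 4.140625, h(m) = -6.6078 (−); new bracket [3.96875, 4.140625]
m = 4.0546875, h(m) = -2.503 (−); new bracket [3.96875, 4.0546875]
m = 4.01171875, h(m) = -0.5293 (−); new bracket [3.96875, 4.01171875]

4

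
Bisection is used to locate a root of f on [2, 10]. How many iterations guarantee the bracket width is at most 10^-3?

13

Width after n steps is 8/2^n. Need 2^n ≥ 8/10^-3 = 8000.
2^12 = 4096 < 8000 ≤ 2^13 = 8192, so n = 13.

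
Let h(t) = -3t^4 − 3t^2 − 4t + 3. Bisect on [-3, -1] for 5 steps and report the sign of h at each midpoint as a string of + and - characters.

midpoint -2: h = -49 < 0 → [-2, -1]
midpoint -1.5: h = -12.9375 < 0 → [-1.5, -1]
midpoint -1.25: h = -4.011719 < 0 → [-1.25, -1]
midpoint -1.125: h = -1.1023 < 0 → [-1.125, -1]
midpoint -1.0625: h = 0.04 > 0 → [-1.125, -1.0625]

----+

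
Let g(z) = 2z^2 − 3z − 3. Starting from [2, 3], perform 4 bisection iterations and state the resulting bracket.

z = 2.5 gives g = 2, positive; keep [2, 2.5]
z = 2.25 gives g = 0.375, positive; keep [2, 2.25]
z = 2.125 gives g = -0.34375, negative; keep [2.125, 2.25]
z = 2.1875 gives g = 0.0078, positive; keep [2.125, 2.1875]

[2.125, 2.1875]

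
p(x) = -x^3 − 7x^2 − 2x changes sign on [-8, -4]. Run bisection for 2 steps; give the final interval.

[-7, -6]

x = -6 gives p = -24, negative; keep [-8, -6]
x = -7 gives p = 14, positive; keep [-7, -6]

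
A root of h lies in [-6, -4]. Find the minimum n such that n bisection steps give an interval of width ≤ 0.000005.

Width after n steps is 2/2^n. Need 2^n ≥ 2/0.000005 = 400000.
2^18 = 262144 < 400000 ≤ 2^19 = 524288, so n = 19.

19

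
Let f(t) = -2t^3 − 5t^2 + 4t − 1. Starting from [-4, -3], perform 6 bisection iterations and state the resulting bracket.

[-3.1875, -3.171875]

t = -3.5 gives f = 9.5, positive; keep [-3.5, -3]
t = -3.25 gives f = 1.84375, positive; keep [-3.25, -3]
t = -3.125 gives f = -1.292969, negative; keep [-3.25, -3.125]
t = -3.1875 gives f = 0.2202, positive; keep [-3.1875, -3.125]
t = -3.15625 gives f = -0.55, negative; keep [-3.1875, -3.15625]
t = -3.171875 gives f = -0.1683, negative; keep [-3.1875, -3.171875]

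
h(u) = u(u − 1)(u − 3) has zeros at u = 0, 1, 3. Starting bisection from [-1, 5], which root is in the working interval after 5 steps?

3

u = 2 gives h = -2, negative; keep [2, 5]
u = 3.5 gives h = 4.375, positive; keep [2, 3.5]
u = 2.75 gives h = -1.203125, negative; keep [2.75, 3.5]
u = 3.125 gives h = 0.8301, positive; keep [2.75, 3.125]
u = 2.9375 gives h = -0.3557, negative; keep [2.9375, 3.125]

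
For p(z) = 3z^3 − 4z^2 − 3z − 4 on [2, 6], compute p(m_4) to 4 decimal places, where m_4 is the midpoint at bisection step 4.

3.1719

midpoint 4: p = 112 > 0 → [2, 4]
midpoint 3: p = 32 > 0 → [2, 3]
midpoint 2.5: p = 10.375 > 0 → [2, 2.5]
midpoint 2.25: p = 3.1719 > 0 → [2, 2.25]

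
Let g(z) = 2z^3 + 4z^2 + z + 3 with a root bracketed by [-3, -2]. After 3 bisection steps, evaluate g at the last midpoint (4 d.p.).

m = -2.5, g(m) = -5.75 (−); new bracket [-2.5, -2]
m = -2.25, g(m) = -1.78125 (−); new bracket [-2.25, -2]
m = -2.125, g(m) = -0.253906 (−); new bracket [-2.125, -2]

-0.2539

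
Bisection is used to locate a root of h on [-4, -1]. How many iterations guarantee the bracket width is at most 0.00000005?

Width after n steps is 3/2^n. Need 2^n ≥ 3/0.00000005 = 60000000.
2^25 = 33554432 < 60000000 ≤ 2^26 = 67108864, so n = 26.

26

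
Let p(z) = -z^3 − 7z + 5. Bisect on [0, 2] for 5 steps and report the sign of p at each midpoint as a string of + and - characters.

z = 1 gives p = -3, negative; keep [0, 1]
z = 0.5 gives p = 1.375, positive; keep [0.5, 1]
z = 0.75 gives p = -0.671875, negative; keep [0.5, 0.75]
z = 0.625 gives p = 0.3809, positive; keep [0.625, 0.75]
z = 0.6875 gives p = -0.1375, negative; keep [0.625, 0.6875]

-+-+-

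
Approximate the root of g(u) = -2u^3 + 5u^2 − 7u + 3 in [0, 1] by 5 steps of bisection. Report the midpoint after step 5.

midpoint 0.5: g = 0.5 > 0 → [0.5, 1]
midpoint 0.75: g = -0.28125 < 0 → [0.5, 0.75]
midpoint 0.625: g = 0.089844 > 0 → [0.625, 0.75]
midpoint 0.6875: g = -0.0991 < 0 → [0.625, 0.6875]
midpoint 0.65625: g = -0.0057 < 0 → [0.625, 0.65625]

0.65625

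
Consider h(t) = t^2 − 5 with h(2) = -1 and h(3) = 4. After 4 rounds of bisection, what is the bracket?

h(2.5) = 1.25 > 0, so the root lies in [2, 2.5]
h(2.25) = 0.0625 > 0, so the root lies in [2, 2.25]
h(2.125) = -0.484375 < 0, so the root lies in [2.125, 2.25]
h(2.1875) = -0.2148 < 0, so the root lies in [2.1875, 2.25]

[2.1875, 2.25]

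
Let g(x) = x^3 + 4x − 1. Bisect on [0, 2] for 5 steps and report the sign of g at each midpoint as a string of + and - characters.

x = 1 gives g = 4, positive; keep [0, 1]
x = 0.5 gives g = 1.125, positive; keep [0, 0.5]
x = 0.25 gives g = 0.015625, positive; keep [0, 0.25]
x = 0.125 gives g = -0.498, negative; keep [0.125, 0.25]
x = 0.1875 gives g = -0.2434, negative; keep [0.1875, 0.25]

+++--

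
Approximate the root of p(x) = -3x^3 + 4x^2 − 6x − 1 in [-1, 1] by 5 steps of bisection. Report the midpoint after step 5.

m = 0, p(m) = -1 (−); new bracket [-1, 0]
m = -0.5, p(m) = 3.375 (+); new bracket [-0.5, 0]
m = -0.25, p(m) = 0.796875 (+); new bracket [-0.25, 0]
m = -0.125, p(m) = -0.1816 (−); new bracket [-0.25, -0.125]
m = -0.1875, p(m) = 0.2854 (+); new bracket [-0.1875, -0.125]

-0.1875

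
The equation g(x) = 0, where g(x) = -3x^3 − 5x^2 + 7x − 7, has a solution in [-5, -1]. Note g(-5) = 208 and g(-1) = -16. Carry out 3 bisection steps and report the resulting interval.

midpoint -3: g = 8 > 0 → [-3, -1]
midpoint -2: g = -17 < 0 → [-3, -2]
midpoint -2.5: g = -8.875 < 0 → [-3, -2.5]

[-3, -2.5]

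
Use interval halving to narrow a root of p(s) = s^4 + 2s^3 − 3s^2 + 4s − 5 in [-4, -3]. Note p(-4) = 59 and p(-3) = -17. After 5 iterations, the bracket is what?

s = -3.5 gives p = 8.5625, positive; keep [-3.5, -3]
s = -3.25 gives p = -6.777344, negative; keep [-3.5, -3.25]
s = -3.375 gives p = 0.187744, positive; keep [-3.375, -3.25]
s = -3.3125 gives p = -3.4626, negative; keep [-3.375, -3.3125]
s = -3.34375 gives p = -1.6804, negative; keep [-3.375, -3.34375]

[-3.375, -3.34375]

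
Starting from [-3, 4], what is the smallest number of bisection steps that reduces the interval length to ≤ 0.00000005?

28

Width after n steps is 7/2^n. Need 2^n ≥ 7/0.00000005 = 140000000.
2^27 = 134217728 < 140000000 ≤ 2^28 = 268435456, so n = 28.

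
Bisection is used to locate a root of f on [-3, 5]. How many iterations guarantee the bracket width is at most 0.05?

Width after n steps is 8/2^n. Need 2^n ≥ 8/0.05 = 160.
2^7 = 128 < 160 ≤ 2^8 = 256, so n = 8.

8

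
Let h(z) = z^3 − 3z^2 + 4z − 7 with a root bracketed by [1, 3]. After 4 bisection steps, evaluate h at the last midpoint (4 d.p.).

m = 2, h(m) = -3 (−); new bracket [2, 3]
m = 2.5, h(m) = -0.125 (−); new bracket [2.5, 3]
m = 2.75, h(m) = 2.109375 (+); new bracket [2.5, 2.75]
m = 2.625, h(m) = 0.916 (+); new bracket [2.5, 2.625]

0.9160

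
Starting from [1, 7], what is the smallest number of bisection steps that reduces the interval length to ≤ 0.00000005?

Width after n steps is 6/2^n. Need 2^n ≥ 6/0.00000005 = 120000000.
2^26 = 67108864 < 120000000 ≤ 2^27 = 134217728, so n = 27.

27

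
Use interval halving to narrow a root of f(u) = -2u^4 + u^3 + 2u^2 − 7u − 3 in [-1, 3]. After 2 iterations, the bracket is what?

m = 1, f(m) = -9 (−); new bracket [-1, 1]
m = 0, f(m) = -3 (−); new bracket [-1, 0]

[-1, 0]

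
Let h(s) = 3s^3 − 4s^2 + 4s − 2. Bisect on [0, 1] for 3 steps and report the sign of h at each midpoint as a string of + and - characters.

m = 0.5, h(m) = -0.625 (−); new bracket [0.5, 1]
m = 0.75, h(m) = 0.015625 (+); new bracket [0.5, 0.75]
m = 0.625, h(m) = -0.330078 (−); new bracket [0.625, 0.75]

-+-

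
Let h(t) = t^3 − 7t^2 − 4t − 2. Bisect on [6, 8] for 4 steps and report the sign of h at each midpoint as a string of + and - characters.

h(7) = -30 < 0, so the root lies in [7, 8]
h(7.5) = -3.875 < 0, so the root lies in [7.5, 8]
h(7.75) = 12.046875 > 0, so the root lies in [7.5, 7.75]
h(7.625) = 3.8379 > 0, so the root lies in [7.5, 7.625]

--++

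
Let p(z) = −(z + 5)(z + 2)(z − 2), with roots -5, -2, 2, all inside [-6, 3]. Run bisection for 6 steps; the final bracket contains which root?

p(-1.5) = 6.125 > 0, so the root lies in [-1.5, 3]
p(0.75) = 19.765625 > 0, so the root lies in [0.75, 3]
p(1.875) = 3.330078 > 0, so the root lies in [1.875, 3]
p(2.4375) = -14.4392 < 0, so the root lies in [1.875, 2.4375]
p(2.15625) = -4.6474 < 0, so the root lies in [1.875, 2.15625]
p(2.015625) = -0.4402 < 0, so the root lies in [1.875, 2.015625]

2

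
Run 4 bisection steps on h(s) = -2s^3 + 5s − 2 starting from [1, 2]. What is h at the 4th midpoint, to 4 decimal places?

midpoint 1.5: h = -1.25 < 0 → [1, 1.5]
midpoint 1.25: h = 0.34375 > 0 → [1.25, 1.5]
midpoint 1.375: h = -0.324219 < 0 → [1.25, 1.375]
midpoint 1.3125: h = 0.0405 > 0 → [1.3125, 1.375]

0.0405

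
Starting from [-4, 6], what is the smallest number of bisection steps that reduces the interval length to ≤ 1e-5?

20

Width after n steps is 10/2^n. Need 2^n ≥ 10/1e-5 = 1000000.
2^19 = 524288 < 1000000 ≤ 2^20 = 1048576, so n = 20.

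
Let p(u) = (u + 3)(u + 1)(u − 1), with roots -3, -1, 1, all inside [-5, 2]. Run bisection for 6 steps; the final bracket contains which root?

-3

midpoint -1.5: p = 1.875 > 0 → [-5, -1.5]
midpoint -3.25: p = -2.390625 < 0 → [-3.25, -1.5]
midpoint -2.375: p = 2.900391 > 0 → [-3.25, -2.375]
midpoint -2.8125: p = 1.2957 > 0 → [-3.25, -2.8125]
midpoint -3.03125: p = -0.2559 < 0 → [-3.03125, -2.8125]
midpoint -2.921875: p = 0.5889 > 0 → [-3.03125, -2.921875]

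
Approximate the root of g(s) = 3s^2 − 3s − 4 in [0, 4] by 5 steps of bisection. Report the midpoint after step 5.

g(2) = 2 > 0, so the root lies in [0, 2]
g(1) = -4 < 0, so the root lies in [1, 2]
g(1.5) = -1.75 < 0, so the root lies in [1.5, 2]
g(1.75) = -0.0625 < 0, so the root lies in [1.75, 2]
g(1.875) = 0.9219 > 0, so the root lies in [1.75, 1.875]

1.875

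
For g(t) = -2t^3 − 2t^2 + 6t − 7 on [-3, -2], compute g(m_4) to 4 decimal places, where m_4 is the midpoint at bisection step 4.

t = -2.5 gives g = -3.25, negative; keep [-3, -2.5]
t = -2.75 gives g = 2.96875, positive; keep [-2.75, -2.5]
t = -2.625 gives g = -0.355469, negative; keep [-2.75, -2.625]
t = -2.6875 gives g = 1.2515, positive; keep [-2.6875, -2.625]

1.2515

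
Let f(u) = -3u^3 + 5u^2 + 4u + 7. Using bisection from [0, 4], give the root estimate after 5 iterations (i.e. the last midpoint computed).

2.625

u = 2 gives f = 11, positive; keep [2, 4]
u = 3 gives f = -17, negative; keep [2, 3]
u = 2.5 gives f = 1.375, positive; keep [2.5, 3]
u = 2.75 gives f = -6.5781, negative; keep [2.5, 2.75]
u = 2.625 gives f = -2.3105, negative; keep [2.5, 2.625]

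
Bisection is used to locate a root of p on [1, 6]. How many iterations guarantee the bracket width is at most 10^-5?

19

Width after n steps is 5/2^n. Need 2^n ≥ 5/10^-5 = 500000.
2^18 = 262144 < 500000 ≤ 2^19 = 524288, so n = 19.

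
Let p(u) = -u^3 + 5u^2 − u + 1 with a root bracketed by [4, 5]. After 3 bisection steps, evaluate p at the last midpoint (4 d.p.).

-0.9043

m = 4.5, p(m) = 6.625 (+); new bracket [4.5, 5]
m = 4.75, p(m) = 1.890625 (+); new bracket [4.75, 5]
m = 4.875, p(m) = -0.904297 (−); new bracket [4.75, 4.875]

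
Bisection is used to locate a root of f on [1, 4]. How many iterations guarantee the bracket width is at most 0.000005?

20

Width after n steps is 3/2^n. Need 2^n ≥ 3/0.000005 = 600000.
2^19 = 524288 < 600000 ≤ 2^20 = 1048576, so n = 20.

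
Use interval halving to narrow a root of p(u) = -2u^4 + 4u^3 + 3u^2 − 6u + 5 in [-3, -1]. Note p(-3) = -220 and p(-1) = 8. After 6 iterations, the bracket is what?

p(-2) = -35 < 0, so the root lies in [-2, -1]
p(-1.5) = -2.875 < 0, so the root lies in [-1.5, -1]
p(-1.25) = 4.492188 > 0, so the root lies in [-1.5, -1.25]
p(-1.375) = 1.3745 > 0, so the root lies in [-1.5, -1.375]
p(-1.4375) = -0.5977 < 0, so the root lies in [-1.4375, -1.375]
p(-1.40625) = 0.4251 > 0, so the root lies in [-1.4375, -1.40625]

[-1.4375, -1.40625]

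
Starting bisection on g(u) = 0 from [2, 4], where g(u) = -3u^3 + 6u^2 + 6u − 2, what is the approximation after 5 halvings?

g(3) = -11 < 0, so the root lies in [2, 3]
g(2.5) = 3.625 > 0, so the root lies in [2.5, 3]
g(2.75) = -2.515625 < 0, so the root lies in [2.5, 2.75]
g(2.625) = 0.8301 > 0, so the root lies in [2.625, 2.75]
g(2.6875) = -0.7717 < 0, so the root lies in [2.625, 2.6875]

2.6875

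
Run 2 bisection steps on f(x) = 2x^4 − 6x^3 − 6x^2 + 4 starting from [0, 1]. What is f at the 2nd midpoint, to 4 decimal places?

midpoint 0.5: f = 1.875 > 0 → [0.5, 1]
midpoint 0.75: f = -1.273438 < 0 → [0.5, 0.75]

-1.2734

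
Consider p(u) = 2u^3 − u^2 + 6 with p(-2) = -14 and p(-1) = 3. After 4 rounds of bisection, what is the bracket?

m = -1.5, p(m) = -3 (−); new bracket [-1.5, -1]
m = -1.25, p(m) = 0.53125 (+); new bracket [-1.5, -1.25]
m = -1.375, p(m) = -1.089844 (−); new bracket [-1.375, -1.25]
m = -1.3125, p(m) = -0.2446 (−); new bracket [-1.3125, -1.25]

[-1.3125, -1.25]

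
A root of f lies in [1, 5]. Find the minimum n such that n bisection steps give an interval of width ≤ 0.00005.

Width after n steps is 4/2^n. Need 2^n ≥ 4/0.00005 = 80000.
2^16 = 65536 < 80000 ≤ 2^17 = 131072, so n = 17.

17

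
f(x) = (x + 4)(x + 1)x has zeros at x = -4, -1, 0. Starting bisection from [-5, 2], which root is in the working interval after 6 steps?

-4

midpoint -1.5: f = 1.875 > 0 → [-5, -1.5]
midpoint -3.25: f = 5.484375 > 0 → [-5, -3.25]
midpoint -4.125: f = -1.611328 < 0 → [-4.125, -3.25]
midpoint -3.6875: f = 3.0969 > 0 → [-4.125, -3.6875]
midpoint -3.90625: f = 1.0643 > 0 → [-4.125, -3.90625]
midpoint -4.015625: f = -0.1892 < 0 → [-4.015625, -3.90625]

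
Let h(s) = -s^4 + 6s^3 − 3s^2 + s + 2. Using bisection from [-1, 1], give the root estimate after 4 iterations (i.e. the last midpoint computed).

-0.375

h(0) = 2 > 0, so the root lies in [-1, 0]
h(-0.5) = -0.0625 < 0, so the root lies in [-0.5, 0]
h(-0.25) = 1.464844 > 0, so the root lies in [-0.5, -0.25]
h(-0.375) = 0.8669 > 0, so the root lies in [-0.5, -0.375]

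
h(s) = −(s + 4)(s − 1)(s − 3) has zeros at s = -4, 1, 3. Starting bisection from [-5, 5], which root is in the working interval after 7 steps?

-4

m = 0, h(m) = -12 (−); new bracket [-5, 0]
m = -2.5, h(m) = -28.875 (−); new bracket [-5, -2.5]
m = -3.75, h(m) = -8.015625 (−); new bracket [-5, -3.75]
m = -4.375, h(m) = 14.8652 (+); new bracket [-4.375, -3.75]
m = -4.0625, h(m) = 2.2346 (+); new bracket [-4.0625, -3.75]
m = -3.90625, h(m) = -3.1766 (−); new bracket [-4.0625, -3.90625]
m = -3.984375, h(m) = -0.5439 (−); new bracket [-4.0625, -3.984375]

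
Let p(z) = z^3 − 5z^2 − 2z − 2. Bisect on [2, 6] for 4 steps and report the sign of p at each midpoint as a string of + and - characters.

--+-

m = 4, p(m) = -26 (−); new bracket [4, 6]
m = 5, p(m) = -12 (−); new bracket [5, 6]
m = 5.5, p(m) = 2.125 (+); new bracket [5, 5.5]
m = 5.25, p(m) = -5.6094 (−); new bracket [5.25, 5.5]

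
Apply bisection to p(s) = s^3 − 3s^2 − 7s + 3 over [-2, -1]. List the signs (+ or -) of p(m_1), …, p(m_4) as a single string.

s = -1.5 gives p = 3.375, positive; keep [-2, -1.5]
s = -1.75 gives p = 0.703125, positive; keep [-2, -1.75]
s = -1.875 gives p = -1.013672, negative; keep [-1.875, -1.75]
s = -1.8125 gives p = -0.1223, negative; keep [-1.8125, -1.75]

++--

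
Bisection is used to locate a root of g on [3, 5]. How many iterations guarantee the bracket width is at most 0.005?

Width after n steps is 2/2^n. Need 2^n ≥ 2/0.005 = 400.
2^8 = 256 < 400 ≤ 2^9 = 512, so n = 9.

9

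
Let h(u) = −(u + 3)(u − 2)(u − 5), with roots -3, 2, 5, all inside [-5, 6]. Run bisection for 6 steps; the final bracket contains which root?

-3

h(0.5) = -23.625 < 0, so the root lies in [-5, 0.5]
h(-2.25) = -23.109375 < 0, so the root lies in [-5, -2.25]
h(-3.625) = 30.322266 > 0, so the root lies in [-3.625, -2.25]
h(-2.9375) = -2.4495 < 0, so the root lies in [-3.625, -2.9375]
h(-3.28125) = 12.3006 > 0, so the root lies in [-3.28125, -2.9375]
h(-3.109375) = 4.5318 > 0, so the root lies in [-3.109375, -2.9375]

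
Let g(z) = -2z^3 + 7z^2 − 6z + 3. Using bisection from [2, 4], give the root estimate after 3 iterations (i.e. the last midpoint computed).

g(3) = -6 < 0, so the root lies in [2, 3]
g(2.5) = 0.5 > 0, so the root lies in [2.5, 3]
g(2.75) = -2.15625 < 0, so the root lies in [2.5, 2.75]

2.75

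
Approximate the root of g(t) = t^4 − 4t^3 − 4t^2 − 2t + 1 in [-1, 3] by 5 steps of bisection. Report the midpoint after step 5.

0.375

g(1) = -8 < 0, so the root lies in [-1, 1]
g(0) = 1 > 0, so the root lies in [0, 1]
g(0.5) = -1.4375 < 0, so the root lies in [0, 0.5]
g(0.25) = 0.1914 > 0, so the root lies in [0.25, 0.5]
g(0.375) = -0.5037 < 0, so the root lies in [0.25, 0.375]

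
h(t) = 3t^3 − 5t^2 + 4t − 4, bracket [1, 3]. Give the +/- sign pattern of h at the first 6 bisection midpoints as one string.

++--++

t = 2 gives h = 8, positive; keep [1, 2]
t = 1.5 gives h = 0.875, positive; keep [1, 1.5]
t = 1.25 gives h = -0.953125, negative; keep [1.25, 1.5]
t = 1.375 gives h = -0.1543, negative; keep [1.375, 1.5]
t = 1.4375 gives h = 0.3293, positive; keep [1.375, 1.4375]
t = 1.40625 gives h = 0.08, positive; keep [1.375, 1.40625]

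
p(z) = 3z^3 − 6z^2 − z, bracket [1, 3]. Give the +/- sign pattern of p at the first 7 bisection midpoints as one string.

-++-++-

z = 2 gives p = -2, negative; keep [2, 3]
z = 2.5 gives p = 6.875, positive; keep [2, 2.5]
z = 2.25 gives p = 1.546875, positive; keep [2, 2.25]
z = 2.125 gives p = -0.4316, negative; keep [2.125, 2.25]
z = 2.1875 gives p = 0.5042, positive; keep [2.125, 2.1875]
z = 2.15625 gives p = 0.0232, positive; keep [2.125, 2.15625]
z = 2.140625 gives p = -0.2075, negative; keep [2.140625, 2.15625]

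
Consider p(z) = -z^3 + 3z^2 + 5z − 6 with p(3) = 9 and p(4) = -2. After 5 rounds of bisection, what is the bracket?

[3.875, 3.90625]

p(3.5) = 5.375 > 0, so the root lies in [3.5, 4]
p(3.75) = 2.203125 > 0, so the root lies in [3.75, 4]
p(3.875) = 0.236328 > 0, so the root lies in [3.875, 4]
p(3.9375) = -0.8474 < 0, so the root lies in [3.875, 3.9375]
p(3.90625) = -0.297 < 0, so the root lies in [3.875, 3.90625]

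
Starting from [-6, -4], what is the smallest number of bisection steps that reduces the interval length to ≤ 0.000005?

Width after n steps is 2/2^n. Need 2^n ≥ 2/0.000005 = 400000.
2^18 = 262144 < 400000 ≤ 2^19 = 524288, so n = 19.

19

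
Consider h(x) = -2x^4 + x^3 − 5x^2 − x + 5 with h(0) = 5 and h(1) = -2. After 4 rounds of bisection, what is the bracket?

midpoint 0.5: h = 3.25 > 0 → [0.5, 1]
midpoint 0.75: h = 1.226562 > 0 → [0.75, 1]
midpoint 0.875: h = -0.205566 < 0 → [0.75, 0.875]
midpoint 0.8125: h = 0.5515 > 0 → [0.8125, 0.875]

[0.8125, 0.875]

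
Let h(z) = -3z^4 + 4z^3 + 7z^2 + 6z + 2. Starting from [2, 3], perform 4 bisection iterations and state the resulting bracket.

h(2.5) = 6.0625 > 0, so the root lies in [2.5, 3]
h(2.75) = -16.949219 < 0, so the root lies in [2.5, 2.75]
h(2.625) = -4.106201 < 0, so the root lies in [2.5, 2.625]
h(2.5625) = 1.2924 > 0, so the root lies in [2.5625, 2.625]

[2.5625, 2.625]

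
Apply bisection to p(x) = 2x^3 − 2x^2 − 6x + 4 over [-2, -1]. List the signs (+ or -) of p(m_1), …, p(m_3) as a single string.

+--

midpoint -1.5: p = 1.75 > 0 → [-2, -1.5]
midpoint -1.75: p = -2.34375 < 0 → [-1.75, -1.5]
midpoint -1.625: p = -0.113281 < 0 → [-1.625, -1.5]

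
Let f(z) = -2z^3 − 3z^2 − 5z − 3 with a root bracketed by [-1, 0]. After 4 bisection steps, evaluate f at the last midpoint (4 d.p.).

0.1548

midpoint -0.5: f = -1 < 0 → [-1, -0.5]
midpoint -0.75: f = -0.09375 < 0 → [-1, -0.75]
midpoint -0.875: f = 0.417969 > 0 → [-0.875, -0.75]
midpoint -0.8125: f = 0.1548 > 0 → [-0.8125, -0.75]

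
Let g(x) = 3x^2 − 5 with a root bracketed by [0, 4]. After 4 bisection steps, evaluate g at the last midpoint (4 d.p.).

-0.3125

m = 2, g(m) = 7 (+); new bracket [0, 2]
m = 1, g(m) = -2 (−); new bracket [1, 2]
m = 1.5, g(m) = 1.75 (+); new bracket [1, 1.5]
m = 1.25, g(m) = -0.3125 (−); new bracket [1.25, 1.5]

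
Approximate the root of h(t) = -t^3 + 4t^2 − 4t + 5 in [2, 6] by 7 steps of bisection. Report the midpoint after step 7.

t = 4 gives h = -11, negative; keep [2, 4]
t = 3 gives h = 2, positive; keep [3, 4]
t = 3.5 gives h = -2.875, negative; keep [3, 3.5]
t = 3.25 gives h = -0.0781, negative; keep [3, 3.25]
t = 3.125 gives h = 1.0449, positive; keep [3.125, 3.25]
t = 3.1875 gives h = 0.5051, positive; keep [3.1875, 3.25]
t = 3.21875 gives h = 0.219, positive; keep [3.21875, 3.25]

3.21875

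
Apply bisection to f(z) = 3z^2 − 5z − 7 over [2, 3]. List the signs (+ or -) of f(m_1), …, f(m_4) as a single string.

midpoint 2.5: f = -0.75 < 0 → [2.5, 3]
midpoint 2.75: f = 1.9375 > 0 → [2.5, 2.75]
midpoint 2.625: f = 0.546875 > 0 → [2.5, 2.625]
midpoint 2.5625: f = -0.1133 < 0 → [2.5625, 2.625]

-++-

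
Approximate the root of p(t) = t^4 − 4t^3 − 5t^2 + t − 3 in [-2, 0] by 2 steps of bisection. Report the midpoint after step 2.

t = -1 gives p = -4, negative; keep [-2, -1]
t = -1.5 gives p = 2.8125, positive; keep [-1.5, -1]

-1.5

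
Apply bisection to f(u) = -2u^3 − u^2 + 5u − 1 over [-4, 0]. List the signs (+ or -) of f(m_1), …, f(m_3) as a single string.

midpoint -2: f = 1 > 0 → [-2, 0]
midpoint -1: f = -5 < 0 → [-2, -1]
midpoint -1.5: f = -4 < 0 → [-2, -1.5]

+--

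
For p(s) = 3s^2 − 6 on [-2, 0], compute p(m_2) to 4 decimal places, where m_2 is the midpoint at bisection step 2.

0.7500

midpoint -1: p = -3 < 0 → [-2, -1]
midpoint -1.5: p = 0.75 > 0 → [-1.5, -1]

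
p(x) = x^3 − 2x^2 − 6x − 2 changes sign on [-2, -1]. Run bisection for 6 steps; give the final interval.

m = -1.5, p(m) = -0.875 (−); new bracket [-1.5, -1]
m = -1.25, p(m) = 0.421875 (+); new bracket [-1.5, -1.25]
m = -1.375, p(m) = -0.130859 (−); new bracket [-1.375, -1.25]
m = -1.3125, p(m) = 0.1687 (+); new bracket [-1.375, -1.3125]
m = -1.34375, p(m) = 0.0248 (+); new bracket [-1.375, -1.34375]
m = -1.359375, p(m) = -0.0515 (−); new bracket [-1.359375, -1.34375]

[-1.359375, -1.34375]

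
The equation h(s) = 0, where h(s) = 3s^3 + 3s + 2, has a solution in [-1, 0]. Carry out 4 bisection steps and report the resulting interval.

[-0.5625, -0.5]

midpoint -0.5: h = 0.125 > 0 → [-1, -0.5]
midpoint -0.75: h = -1.515625 < 0 → [-0.75, -0.5]
midpoint -0.625: h = -0.607422 < 0 → [-0.625, -0.5]
midpoint -0.5625: h = -0.2214 < 0 → [-0.5625, -0.5]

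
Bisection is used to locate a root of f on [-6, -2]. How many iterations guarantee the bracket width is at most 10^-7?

26

Width after n steps is 4/2^n. Need 2^n ≥ 4/10^-7 = 40000000.
2^25 = 33554432 < 40000000 ≤ 2^26 = 67108864, so n = 26.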